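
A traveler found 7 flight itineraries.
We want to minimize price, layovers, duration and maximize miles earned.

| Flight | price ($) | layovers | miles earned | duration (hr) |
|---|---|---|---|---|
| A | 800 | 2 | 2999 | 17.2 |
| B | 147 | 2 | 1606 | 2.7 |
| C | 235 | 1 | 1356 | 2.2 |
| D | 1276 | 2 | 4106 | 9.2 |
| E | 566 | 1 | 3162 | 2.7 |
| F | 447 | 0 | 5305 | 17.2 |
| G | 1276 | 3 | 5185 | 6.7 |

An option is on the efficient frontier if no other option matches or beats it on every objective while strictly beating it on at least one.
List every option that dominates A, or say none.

E, F

E: price 566≤800, layovers 1≤2, miles earned 3162≥2999, duration 2.7≤17.2 — dominates A.
F: price 447≤800, layovers 0≤2, miles earned 5305≥2999, duration 17.2≤17.2 — dominates A.
Others (B, C, D, G) are each worse than A on at least one objective.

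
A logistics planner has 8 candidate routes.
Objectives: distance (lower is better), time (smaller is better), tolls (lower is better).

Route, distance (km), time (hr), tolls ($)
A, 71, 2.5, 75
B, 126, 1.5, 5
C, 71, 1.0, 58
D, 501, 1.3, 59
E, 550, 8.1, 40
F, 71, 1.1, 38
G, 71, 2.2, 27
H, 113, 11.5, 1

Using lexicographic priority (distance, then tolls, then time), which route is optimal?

First minimize distance: best is 71, kept {A, C, F, G}.
Then minimize tolls: best is 27, kept {G}.

G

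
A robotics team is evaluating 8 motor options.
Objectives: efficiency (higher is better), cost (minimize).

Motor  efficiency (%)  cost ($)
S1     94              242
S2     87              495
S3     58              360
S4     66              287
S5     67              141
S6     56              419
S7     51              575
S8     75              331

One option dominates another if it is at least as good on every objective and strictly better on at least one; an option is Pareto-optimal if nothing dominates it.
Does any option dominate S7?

S1 vs S7: efficiency 94≥51, cost 242≤575 — S1 is at least as good on every objective and strictly better on at least one, so S1 dominates S7.

Yes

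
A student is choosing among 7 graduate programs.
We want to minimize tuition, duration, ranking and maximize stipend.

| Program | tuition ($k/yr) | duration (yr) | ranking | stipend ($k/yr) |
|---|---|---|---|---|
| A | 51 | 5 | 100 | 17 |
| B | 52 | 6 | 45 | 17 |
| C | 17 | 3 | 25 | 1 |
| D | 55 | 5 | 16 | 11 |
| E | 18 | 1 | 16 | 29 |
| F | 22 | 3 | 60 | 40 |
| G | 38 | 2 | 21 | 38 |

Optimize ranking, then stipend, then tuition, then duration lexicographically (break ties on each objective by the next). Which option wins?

E

First minimize ranking: best is 16, kept {D, E}.
Then maximize stipend: best is 29, kept {E}.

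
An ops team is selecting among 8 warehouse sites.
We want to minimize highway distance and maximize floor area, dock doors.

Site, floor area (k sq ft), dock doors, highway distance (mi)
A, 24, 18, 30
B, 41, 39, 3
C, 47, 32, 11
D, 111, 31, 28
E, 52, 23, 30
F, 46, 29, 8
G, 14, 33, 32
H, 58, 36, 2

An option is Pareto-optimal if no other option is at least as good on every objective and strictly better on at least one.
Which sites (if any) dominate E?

D: floor area 111≥52, dock doors 31≥23, highway distance 28≤30 — dominates E.
H: floor area 58≥52, dock doors 36≥23, highway distance 2≤30 — dominates E.
Others (A, B, C, F, G) are each worse than E on at least one objective.

D, H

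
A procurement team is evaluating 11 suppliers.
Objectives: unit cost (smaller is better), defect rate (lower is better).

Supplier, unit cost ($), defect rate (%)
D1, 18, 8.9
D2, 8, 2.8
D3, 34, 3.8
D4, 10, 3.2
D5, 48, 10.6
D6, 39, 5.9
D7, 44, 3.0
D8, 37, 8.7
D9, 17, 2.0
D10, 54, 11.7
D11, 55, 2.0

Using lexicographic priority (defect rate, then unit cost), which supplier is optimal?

D9

First minimize defect rate: best is 2.0, kept {D9, D11}.
Then minimize unit cost: best is 17, kept {D9}.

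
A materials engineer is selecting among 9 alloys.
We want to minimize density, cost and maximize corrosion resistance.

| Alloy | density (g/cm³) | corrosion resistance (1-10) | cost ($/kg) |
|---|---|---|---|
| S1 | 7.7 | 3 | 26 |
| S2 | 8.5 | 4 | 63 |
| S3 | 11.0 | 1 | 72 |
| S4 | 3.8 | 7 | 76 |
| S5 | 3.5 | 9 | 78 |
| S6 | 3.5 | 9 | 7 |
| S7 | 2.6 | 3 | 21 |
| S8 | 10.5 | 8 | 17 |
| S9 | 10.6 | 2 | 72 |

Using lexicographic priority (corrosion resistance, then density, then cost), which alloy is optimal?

S6

First maximize corrosion resistance: best is 9, kept {S5, S6}.
Then minimize density: best is 3.5, kept {S5, S6}.
Then minimize cost: best is 7, kept {S6}.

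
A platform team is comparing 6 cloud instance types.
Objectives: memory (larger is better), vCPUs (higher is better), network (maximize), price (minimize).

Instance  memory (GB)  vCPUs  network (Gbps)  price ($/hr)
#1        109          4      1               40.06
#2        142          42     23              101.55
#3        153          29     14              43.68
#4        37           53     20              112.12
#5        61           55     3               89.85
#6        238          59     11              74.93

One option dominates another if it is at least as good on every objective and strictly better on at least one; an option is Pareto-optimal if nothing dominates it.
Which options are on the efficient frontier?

#1: not dominated (best price).
#2: not dominated (best network).
#3: not dominated.
#4: not dominated.
#5: dominated by #6 (memory 238≥61, vCPUs 59≥55, network 11≥3, price 74.93≤89.85).
#6: not dominated (best memory).

#1, #2, #3, #4, #6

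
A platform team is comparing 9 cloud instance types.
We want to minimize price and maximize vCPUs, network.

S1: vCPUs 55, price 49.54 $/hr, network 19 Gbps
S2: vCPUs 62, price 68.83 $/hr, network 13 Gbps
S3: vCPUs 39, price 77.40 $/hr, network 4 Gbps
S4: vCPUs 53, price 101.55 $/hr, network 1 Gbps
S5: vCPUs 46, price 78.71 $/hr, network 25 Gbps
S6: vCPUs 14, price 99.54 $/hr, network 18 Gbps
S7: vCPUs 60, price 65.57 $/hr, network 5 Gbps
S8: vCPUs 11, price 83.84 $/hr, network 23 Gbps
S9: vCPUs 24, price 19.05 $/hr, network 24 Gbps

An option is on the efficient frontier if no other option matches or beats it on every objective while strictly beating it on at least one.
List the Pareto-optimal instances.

S1: not dominated.
S2: not dominated (best vCPUs).
S3: dominated by S1 (vCPUs 55≥39, price 49.54≤77.40, network 19≥4).
S4: dominated by S1 (vCPUs 55≥53, price 49.54≤101.55, network 19≥1).
S5: not dominated (best network).
S6: dominated by S1 (vCPUs 55≥14, price 49.54≤99.54, network 19≥18).
S7: not dominated.
S8: dominated by S5 (vCPUs 46≥11, price 78.71≤83.84, network 25≥23).
S9: not dominated (best price).

S1, S2, S5, S7, S9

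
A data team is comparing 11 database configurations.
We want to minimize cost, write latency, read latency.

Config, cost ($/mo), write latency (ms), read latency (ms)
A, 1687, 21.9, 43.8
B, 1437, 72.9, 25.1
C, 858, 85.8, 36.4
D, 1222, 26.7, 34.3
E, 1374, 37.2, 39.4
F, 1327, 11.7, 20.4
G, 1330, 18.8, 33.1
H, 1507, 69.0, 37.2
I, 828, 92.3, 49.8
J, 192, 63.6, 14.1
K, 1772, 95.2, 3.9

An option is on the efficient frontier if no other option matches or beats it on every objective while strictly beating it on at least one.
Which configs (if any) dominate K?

none

A: worse on read latency (43.8 vs 3.9).
B: worse on read latency (25.1 vs 3.9).
C: worse on read latency (36.4 vs 3.9).
D: worse on read latency (34.3 vs 3.9).
E: worse on read latency (39.4 vs 3.9).
F: worse on read latency (20.4 vs 3.9).
G: worse on read latency (33.1 vs 3.9).
H: worse on read latency (37.2 vs 3.9).
I: worse on read latency (49.8 vs 3.9).
J: worse on read latency (14.1 vs 3.9).
No option dominates K.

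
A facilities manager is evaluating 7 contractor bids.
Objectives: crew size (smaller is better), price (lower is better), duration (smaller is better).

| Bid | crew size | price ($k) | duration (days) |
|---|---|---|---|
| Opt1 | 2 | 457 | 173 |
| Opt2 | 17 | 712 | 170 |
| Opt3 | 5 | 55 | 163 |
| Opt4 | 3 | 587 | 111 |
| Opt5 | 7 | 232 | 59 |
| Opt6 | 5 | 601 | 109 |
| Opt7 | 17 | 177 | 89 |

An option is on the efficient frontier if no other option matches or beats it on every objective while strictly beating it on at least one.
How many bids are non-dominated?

6

Opt1: not dominated (best crew size).
Opt2: dominated by Opt3 (crew size 5≤17, price 55≤712, duration 163≤170).
Opt3: not dominated (best price).
Opt4: not dominated.
Opt5: not dominated (best duration).
Opt6: not dominated.
Opt7: not dominated.
Pareto-optimal: Opt1, Opt3, Opt4, Opt5, Opt6, Opt7 → 6.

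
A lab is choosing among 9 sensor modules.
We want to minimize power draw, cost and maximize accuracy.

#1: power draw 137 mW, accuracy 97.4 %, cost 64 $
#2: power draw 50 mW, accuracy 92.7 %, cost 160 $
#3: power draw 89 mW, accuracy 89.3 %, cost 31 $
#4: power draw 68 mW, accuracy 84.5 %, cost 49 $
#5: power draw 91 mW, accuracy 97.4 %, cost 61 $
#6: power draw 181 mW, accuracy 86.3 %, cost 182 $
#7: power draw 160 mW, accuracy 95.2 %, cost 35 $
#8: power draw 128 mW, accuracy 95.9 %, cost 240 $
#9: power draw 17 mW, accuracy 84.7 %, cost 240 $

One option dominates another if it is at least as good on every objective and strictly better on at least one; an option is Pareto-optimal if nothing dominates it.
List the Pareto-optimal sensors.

#2, #3, #4, #5, #7, #9

#1: dominated by #5 (power draw 91≤137, accuracy 97.4≥97.4, cost 61≤64).
#2: not dominated.
#3: not dominated (best cost).
#4: not dominated.
#5: not dominated.
#6: dominated by #1 (power draw 137≤181, accuracy 97.4≥86.3, cost 64≤182).
#7: not dominated.
#8: dominated by #5 (power draw 91≤128, accuracy 97.4≥95.9, cost 61≤240).
#9: not dominated (best power draw).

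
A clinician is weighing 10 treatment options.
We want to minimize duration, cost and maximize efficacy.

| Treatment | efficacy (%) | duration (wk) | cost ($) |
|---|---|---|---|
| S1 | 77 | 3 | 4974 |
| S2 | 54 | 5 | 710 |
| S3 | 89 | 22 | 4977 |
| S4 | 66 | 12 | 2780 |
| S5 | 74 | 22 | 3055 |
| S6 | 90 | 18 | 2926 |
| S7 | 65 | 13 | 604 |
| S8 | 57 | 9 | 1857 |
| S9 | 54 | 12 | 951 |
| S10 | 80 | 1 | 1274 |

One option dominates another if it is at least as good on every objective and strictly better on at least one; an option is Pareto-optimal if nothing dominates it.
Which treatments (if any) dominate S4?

S10: efficacy 80≥66, duration 1≤12, cost 1274≤2780 — dominates S4.
Others (S1, S2, S3, S5, S6, S7, S8, S9) are each worse than S4 on at least one objective.

S10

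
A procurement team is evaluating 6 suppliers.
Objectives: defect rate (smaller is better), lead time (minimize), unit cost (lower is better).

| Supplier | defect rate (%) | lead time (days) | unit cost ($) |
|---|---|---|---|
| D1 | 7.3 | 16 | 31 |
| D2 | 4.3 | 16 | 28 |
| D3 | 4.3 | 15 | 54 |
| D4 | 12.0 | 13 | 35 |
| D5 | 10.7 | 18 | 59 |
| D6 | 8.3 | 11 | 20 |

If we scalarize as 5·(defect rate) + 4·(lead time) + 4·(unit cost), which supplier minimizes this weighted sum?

D1: 5·7.3 + 4·16 + 4·31 = 224.5
D2: 5·4.3 + 4·16 + 4·28 = 197.5
D3: 5·4.3 + 4·15 + 4·54 = 297.5
D4: 5·12.0 + 4·13 + 4·35 = 252.0
D5: 5·10.7 + 4·18 + 4·59 = 361.5
D6: 5·8.3 + 4·11 + 4·20 = 165.5
Lowest: D6 at 165.5.

D6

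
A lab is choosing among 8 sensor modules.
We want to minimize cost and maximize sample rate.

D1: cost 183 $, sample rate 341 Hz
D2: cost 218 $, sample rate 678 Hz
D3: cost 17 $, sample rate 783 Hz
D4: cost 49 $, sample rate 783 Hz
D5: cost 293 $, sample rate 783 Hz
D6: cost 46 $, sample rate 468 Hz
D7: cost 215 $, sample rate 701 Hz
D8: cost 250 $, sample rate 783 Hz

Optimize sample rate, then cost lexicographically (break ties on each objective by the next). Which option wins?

First maximize sample rate: best is 783, kept {D3, D4, D5, D8}.
Then minimize cost: best is 17, kept {D3}.

D3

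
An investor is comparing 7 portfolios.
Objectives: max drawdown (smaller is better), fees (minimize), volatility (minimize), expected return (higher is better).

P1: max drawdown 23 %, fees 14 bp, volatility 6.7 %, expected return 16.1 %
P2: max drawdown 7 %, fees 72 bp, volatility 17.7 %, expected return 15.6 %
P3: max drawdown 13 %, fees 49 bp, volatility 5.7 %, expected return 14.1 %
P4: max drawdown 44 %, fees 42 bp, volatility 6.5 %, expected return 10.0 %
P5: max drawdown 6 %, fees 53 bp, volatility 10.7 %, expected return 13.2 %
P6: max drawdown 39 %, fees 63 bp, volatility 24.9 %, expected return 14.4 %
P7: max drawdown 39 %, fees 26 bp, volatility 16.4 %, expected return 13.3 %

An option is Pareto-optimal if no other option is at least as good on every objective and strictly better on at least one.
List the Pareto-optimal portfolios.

P1, P2, P3, P4, P5

P1: not dominated (best fees).
P2: not dominated.
P3: not dominated (best volatility).
P4: not dominated.
P5: not dominated (best max drawdown).
P6: dominated by P1 (max drawdown 23≤39, fees 14≤63, volatility 6.7≤24.9, expected return 16.1≥14.4).
P7: dominated by P1 (max drawdown 23≤39, fees 14≤26, volatility 6.7≤16.4, expected return 16.1≥13.3).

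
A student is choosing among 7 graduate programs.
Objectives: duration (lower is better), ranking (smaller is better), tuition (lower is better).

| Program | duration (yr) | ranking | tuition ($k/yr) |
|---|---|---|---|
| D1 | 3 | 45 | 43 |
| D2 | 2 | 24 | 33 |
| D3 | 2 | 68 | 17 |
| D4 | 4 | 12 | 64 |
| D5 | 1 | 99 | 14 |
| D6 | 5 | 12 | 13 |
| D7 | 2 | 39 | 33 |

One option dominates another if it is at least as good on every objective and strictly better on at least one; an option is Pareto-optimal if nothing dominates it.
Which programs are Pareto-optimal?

D1: dominated by D2 (duration 2≤3, ranking 24≤45, tuition 33≤43).
D2: not dominated.
D3: not dominated.
D4: not dominated.
D5: not dominated (best duration).
D6: not dominated (best tuition).
D7: dominated by D2 (duration 2≤2, ranking 24≤39, tuition 33≤33).

D2, D3, D4, D5, D6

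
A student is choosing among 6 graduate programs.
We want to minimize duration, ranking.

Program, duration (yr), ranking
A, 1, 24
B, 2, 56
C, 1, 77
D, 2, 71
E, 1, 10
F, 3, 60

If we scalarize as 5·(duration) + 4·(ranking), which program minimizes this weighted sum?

A: 5·1 + 4·24 = 101
B: 5·2 + 4·56 = 234
C: 5·1 + 4·77 = 313
D: 5·2 + 4·71 = 294
E: 5·1 + 4·10 = 45
F: 5·3 + 4·60 = 255
Lowest: E at 45.

E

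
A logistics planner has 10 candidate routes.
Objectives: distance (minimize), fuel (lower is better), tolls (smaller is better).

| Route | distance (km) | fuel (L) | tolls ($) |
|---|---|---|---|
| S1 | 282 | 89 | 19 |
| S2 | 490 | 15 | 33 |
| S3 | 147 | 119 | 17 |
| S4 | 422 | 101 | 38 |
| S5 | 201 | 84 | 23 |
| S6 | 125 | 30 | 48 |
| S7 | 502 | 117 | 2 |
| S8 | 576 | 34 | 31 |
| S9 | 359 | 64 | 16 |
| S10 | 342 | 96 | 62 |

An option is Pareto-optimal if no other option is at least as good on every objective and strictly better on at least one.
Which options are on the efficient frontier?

S1, S2, S3, S5, S6, S7, S8, S9

S1: not dominated.
S2: not dominated (best fuel).
S3: not dominated.
S4: dominated by S1 (distance 282≤422, fuel 89≤101, tolls 19≤38).
S5: not dominated.
S6: not dominated (best distance).
S7: not dominated (best tolls).
S8: not dominated.
S9: not dominated.
S10: dominated by S1 (distance 282≤342, fuel 89≤96, tolls 19≤62).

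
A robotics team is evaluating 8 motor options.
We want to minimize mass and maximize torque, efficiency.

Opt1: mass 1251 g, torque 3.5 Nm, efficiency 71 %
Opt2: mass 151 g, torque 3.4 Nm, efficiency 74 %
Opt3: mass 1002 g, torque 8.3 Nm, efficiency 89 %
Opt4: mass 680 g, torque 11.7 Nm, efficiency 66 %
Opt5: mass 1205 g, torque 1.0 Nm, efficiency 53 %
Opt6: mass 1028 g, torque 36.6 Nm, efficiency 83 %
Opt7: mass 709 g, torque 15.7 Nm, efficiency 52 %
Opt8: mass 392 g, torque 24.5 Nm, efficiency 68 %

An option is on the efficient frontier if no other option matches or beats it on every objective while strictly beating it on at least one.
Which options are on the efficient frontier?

Opt1: dominated by Opt3 (mass 1002≤1251, torque 8.3≥3.5, efficiency 89≥71).
Opt2: not dominated (best mass).
Opt3: not dominated (best efficiency).
Opt4: dominated by Opt8 (mass 392≤680, torque 24.5≥11.7, efficiency 68≥66).
Opt5: dominated by Opt2 (mass 151≤1205, torque 3.4≥1.0, efficiency 74≥53).
Opt6: not dominated (best torque).
Opt7: dominated by Opt8 (mass 392≤709, torque 24.5≥15.7, efficiency 68≥52).
Opt8: not dominated.

Opt2, Opt3, Opt6, Opt8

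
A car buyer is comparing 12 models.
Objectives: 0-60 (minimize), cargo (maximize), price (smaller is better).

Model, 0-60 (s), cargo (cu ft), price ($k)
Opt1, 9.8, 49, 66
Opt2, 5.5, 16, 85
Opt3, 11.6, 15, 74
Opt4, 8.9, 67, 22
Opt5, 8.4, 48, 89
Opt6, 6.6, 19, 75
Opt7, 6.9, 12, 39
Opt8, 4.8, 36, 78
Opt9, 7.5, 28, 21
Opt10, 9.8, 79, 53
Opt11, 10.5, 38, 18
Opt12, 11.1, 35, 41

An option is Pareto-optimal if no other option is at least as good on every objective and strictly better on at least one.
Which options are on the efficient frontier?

Opt1: dominated by Opt4 (0-60 8.9≤9.8, cargo 67≥49, price 22≤66).
Opt2: dominated by Opt8 (0-60 4.8≤5.5, cargo 36≥16, price 78≤85).
Opt3: dominated by Opt1 (0-60 9.8≤11.6, cargo 49≥15, price 66≤74).
Opt4: not dominated.
Opt5: not dominated.
Opt6: not dominated.
Opt7: not dominated.
Opt8: not dominated (best 0-60).
Opt9: not dominated.
Opt10: not dominated (best cargo).
Opt11: not dominated (best price).
Opt12: dominated by Opt4 (0-60 8.9≤11.1, cargo 67≥35, price 22≤41).

Opt4, Opt5, Opt6, Opt7, Opt8, Opt9, Opt10, Opt11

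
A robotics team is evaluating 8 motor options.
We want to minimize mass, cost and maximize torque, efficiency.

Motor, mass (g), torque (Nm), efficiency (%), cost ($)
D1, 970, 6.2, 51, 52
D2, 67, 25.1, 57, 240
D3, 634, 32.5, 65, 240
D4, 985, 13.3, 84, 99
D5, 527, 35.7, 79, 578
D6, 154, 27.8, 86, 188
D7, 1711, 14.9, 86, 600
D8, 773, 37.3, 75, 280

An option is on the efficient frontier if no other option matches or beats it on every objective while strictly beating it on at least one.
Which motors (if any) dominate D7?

D6: mass 154≤1711, torque 27.8≥14.9, efficiency 86≥86, cost 188≤600 — dominates D7.
Others (D1, D2, D3, D4, D5, D8) are each worse than D7 on at least one objective.

D6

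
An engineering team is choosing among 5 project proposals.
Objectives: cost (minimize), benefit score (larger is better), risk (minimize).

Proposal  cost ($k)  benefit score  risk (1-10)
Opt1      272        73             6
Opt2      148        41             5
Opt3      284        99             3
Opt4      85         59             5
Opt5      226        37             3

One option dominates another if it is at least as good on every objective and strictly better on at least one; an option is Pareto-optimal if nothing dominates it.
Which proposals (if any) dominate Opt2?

Opt4

Opt4: cost 85≤148, benefit score 59≥41, risk 5≤5 — dominates Opt2.
Others (Opt1, Opt3, Opt5) are each worse than Opt2 on at least one objective.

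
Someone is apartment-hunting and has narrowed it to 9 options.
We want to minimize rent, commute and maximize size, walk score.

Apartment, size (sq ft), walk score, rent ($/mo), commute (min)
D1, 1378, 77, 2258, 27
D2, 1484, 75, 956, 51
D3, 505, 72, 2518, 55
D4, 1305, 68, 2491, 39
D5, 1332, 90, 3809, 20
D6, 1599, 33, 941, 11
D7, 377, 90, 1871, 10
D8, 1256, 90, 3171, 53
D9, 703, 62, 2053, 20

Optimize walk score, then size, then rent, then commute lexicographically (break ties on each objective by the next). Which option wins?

First maximize walk score: best is 90, kept {D5, D7, D8}.
Then maximize size: best is 1332, kept {D5}.

D5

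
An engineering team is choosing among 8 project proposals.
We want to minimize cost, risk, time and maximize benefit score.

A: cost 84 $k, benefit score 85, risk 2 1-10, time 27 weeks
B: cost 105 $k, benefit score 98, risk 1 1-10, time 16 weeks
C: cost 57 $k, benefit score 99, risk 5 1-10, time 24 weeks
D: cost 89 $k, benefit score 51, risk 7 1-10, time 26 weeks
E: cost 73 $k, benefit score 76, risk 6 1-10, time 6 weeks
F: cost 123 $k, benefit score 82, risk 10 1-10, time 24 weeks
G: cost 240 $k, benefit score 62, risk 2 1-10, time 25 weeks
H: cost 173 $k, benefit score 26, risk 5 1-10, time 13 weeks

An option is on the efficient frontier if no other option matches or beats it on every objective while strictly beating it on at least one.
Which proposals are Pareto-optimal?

A: not dominated.
B: not dominated (best risk).
C: not dominated (best cost).
D: dominated by C (cost 57≤89, benefit score 99≥51, risk 5≤7, time 24≤26).
E: not dominated (best time).
F: dominated by B (cost 105≤123, benefit score 98≥82, risk 1≤10, time 16≤24).
G: dominated by B (cost 105≤240, benefit score 98≥62, risk 1≤2, time 16≤25).
H: not dominated.

A, B, C, E, H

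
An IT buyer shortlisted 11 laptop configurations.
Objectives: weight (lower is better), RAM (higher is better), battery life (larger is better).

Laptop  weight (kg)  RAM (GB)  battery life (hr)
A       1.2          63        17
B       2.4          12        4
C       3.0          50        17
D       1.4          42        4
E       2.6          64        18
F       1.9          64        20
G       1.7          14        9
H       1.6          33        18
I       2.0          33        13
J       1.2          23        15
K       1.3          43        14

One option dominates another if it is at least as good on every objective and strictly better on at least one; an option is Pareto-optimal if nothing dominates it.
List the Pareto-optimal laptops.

A, F, H

A: not dominated.
B: dominated by A (weight 1.2≤2.4, RAM 63≥12, battery life 17≥4).
C: dominated by A (weight 1.2≤3.0, RAM 63≥50, battery life 17≥17).
D: dominated by A (weight 1.2≤1.4, RAM 63≥42, battery life 17≥4).
E: dominated by F (weight 1.9≤2.6, RAM 64≥64, battery life 20≥18).
F: not dominated (best battery life).
G: dominated by A (weight 1.2≤1.7, RAM 63≥14, battery life 17≥9).
H: not dominated.
I: dominated by A (weight 1.2≤2.0, RAM 63≥33, battery life 17≥13).
J: dominated by A (weight 1.2≤1.2, RAM 63≥23, battery life 17≥15).
K: dominated by A (weight 1.2≤1.3, RAM 63≥43, battery life 17≥14).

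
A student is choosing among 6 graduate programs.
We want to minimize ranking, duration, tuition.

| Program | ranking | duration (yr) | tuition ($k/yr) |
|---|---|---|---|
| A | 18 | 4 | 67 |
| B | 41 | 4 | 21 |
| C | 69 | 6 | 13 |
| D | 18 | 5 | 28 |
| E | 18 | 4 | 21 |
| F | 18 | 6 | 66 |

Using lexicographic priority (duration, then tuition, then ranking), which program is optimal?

E

First minimize duration: best is 4, kept {A, B, E}.
Then minimize tuition: best is 21, kept {B, E}.
Then minimize ranking: best is 18, kept {E}.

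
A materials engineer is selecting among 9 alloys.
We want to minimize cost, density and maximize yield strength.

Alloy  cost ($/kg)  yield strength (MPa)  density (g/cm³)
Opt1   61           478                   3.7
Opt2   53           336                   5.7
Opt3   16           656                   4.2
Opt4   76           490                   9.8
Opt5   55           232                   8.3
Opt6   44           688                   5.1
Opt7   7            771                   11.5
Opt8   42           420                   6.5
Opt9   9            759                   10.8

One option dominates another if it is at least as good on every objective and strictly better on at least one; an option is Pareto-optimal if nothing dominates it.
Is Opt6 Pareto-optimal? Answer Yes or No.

Yes

Opt1: worse on cost (61 vs 44).
Opt2: worse on cost (53 vs 44).
Opt3: worse on yield strength (656 vs 688).
Opt4: worse on cost (76 vs 44).
Opt5: worse on cost (55 vs 44).
Opt7: worse on density (11.5 vs 5.1).
Opt8: worse on yield strength (420 vs 688).
Opt9: worse on density (10.8 vs 5.1).
No option is at least as good as Opt6 on every objective and strictly better on one.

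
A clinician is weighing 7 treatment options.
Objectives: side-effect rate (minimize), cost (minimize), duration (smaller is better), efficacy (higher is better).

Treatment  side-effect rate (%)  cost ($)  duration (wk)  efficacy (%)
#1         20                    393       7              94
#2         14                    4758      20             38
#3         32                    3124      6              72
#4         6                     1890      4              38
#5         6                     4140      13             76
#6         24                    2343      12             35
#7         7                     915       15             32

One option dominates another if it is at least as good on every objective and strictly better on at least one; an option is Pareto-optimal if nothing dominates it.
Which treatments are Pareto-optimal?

#1: not dominated (best cost).
#2: dominated by #4 (side-effect rate 6≤14, cost 1890≤4758, duration 4≤20, efficacy 38≥38).
#3: not dominated.
#4: not dominated (best duration).
#5: not dominated.
#6: dominated by #1 (side-effect rate 20≤24, cost 393≤2343, duration 7≤12, efficacy 94≥35).
#7: not dominated.

#1, #3, #4, #5, #7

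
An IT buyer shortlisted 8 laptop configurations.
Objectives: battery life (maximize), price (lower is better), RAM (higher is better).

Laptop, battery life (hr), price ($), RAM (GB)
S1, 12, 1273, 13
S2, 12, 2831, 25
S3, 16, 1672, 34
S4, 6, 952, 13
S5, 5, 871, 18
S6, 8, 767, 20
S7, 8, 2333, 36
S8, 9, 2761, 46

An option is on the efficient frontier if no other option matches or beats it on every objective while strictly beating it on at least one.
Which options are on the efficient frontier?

S1: not dominated.
S2: dominated by S3 (battery life 16≥12, price 1672≤2831, RAM 34≥25).
S3: not dominated (best battery life).
S4: dominated by S6 (battery life 8≥6, price 767≤952, RAM 20≥13).
S5: dominated by S6 (battery life 8≥5, price 767≤871, RAM 20≥18).
S6: not dominated (best price).
S7: not dominated.
S8: not dominated (best RAM).

S1, S3, S6, S7, S8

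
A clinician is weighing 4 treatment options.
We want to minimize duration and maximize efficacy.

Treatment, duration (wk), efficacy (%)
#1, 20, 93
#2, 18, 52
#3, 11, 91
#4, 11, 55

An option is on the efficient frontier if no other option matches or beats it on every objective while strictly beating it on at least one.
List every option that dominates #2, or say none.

#3, #4

#3: duration 11≤18, efficacy 91≥52 — dominates #2.
#4: duration 11≤18, efficacy 55≥52 — dominates #2.
Others (#1) are each worse than #2 on at least one objective.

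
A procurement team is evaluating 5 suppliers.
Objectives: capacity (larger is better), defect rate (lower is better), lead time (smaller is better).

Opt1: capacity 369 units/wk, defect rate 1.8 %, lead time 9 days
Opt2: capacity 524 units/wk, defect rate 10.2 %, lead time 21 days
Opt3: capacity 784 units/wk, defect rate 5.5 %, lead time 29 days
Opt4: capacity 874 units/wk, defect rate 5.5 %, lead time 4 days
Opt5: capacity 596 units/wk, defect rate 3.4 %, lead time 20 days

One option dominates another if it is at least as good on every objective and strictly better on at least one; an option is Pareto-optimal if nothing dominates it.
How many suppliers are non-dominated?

3

Opt1: not dominated (best defect rate).
Opt2: dominated by Opt4 (capacity 874≥524, defect rate 5.5≤10.2, lead time 4≤21).
Opt3: dominated by Opt4 (capacity 874≥784, defect rate 5.5≤5.5, lead time 4≤29).
Opt4: not dominated (best capacity).
Opt5: not dominated.
Pareto-optimal: Opt1, Opt4, Opt5 → 3.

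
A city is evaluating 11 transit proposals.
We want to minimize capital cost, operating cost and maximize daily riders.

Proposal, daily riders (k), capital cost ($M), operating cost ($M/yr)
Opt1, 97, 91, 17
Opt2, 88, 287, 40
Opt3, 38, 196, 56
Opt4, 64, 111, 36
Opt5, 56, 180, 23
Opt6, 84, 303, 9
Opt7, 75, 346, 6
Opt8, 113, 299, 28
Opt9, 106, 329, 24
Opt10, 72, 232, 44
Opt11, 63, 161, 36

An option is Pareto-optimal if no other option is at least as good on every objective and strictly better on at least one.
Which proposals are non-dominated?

Opt1, Opt6, Opt7, Opt8, Opt9

Opt1: not dominated (best capital cost).
Opt2: dominated by Opt1 (daily riders 97≥88, capital cost 91≤287, operating cost 17≤40).
Opt3: dominated by Opt1 (daily riders 97≥38, capital cost 91≤196, operating cost 17≤56).
Opt4: dominated by Opt1 (daily riders 97≥64, capital cost 91≤111, operating cost 17≤36).
Opt5: dominated by Opt1 (daily riders 97≥56, capital cost 91≤180, operating cost 17≤23).
Opt6: not dominated.
Opt7: not dominated (best operating cost).
Opt8: not dominated (best daily riders).
Opt9: not dominated.
Opt10: dominated by Opt1 (daily riders 97≥72, capital cost 91≤232, operating cost 17≤44).
Opt11: dominated by Opt1 (daily riders 97≥63, capital cost 91≤161, operating cost 17≤36).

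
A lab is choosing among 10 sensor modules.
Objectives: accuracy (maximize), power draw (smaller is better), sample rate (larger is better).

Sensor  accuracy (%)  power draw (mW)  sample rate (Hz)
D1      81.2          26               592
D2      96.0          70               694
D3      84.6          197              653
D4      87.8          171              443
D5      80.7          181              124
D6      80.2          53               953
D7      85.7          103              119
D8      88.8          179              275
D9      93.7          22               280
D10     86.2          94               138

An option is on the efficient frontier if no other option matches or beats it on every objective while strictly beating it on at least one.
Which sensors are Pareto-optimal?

D1, D2, D6, D9

D1: not dominated.
D2: not dominated (best accuracy).
D3: dominated by D2 (accuracy 96.0≥84.6, power draw 70≤197, sample rate 694≥653).
D4: dominated by D2 (accuracy 96.0≥87.8, power draw 70≤171, sample rate 694≥443).
D5: dominated by D1 (accuracy 81.2≥80.7, power draw 26≤181, sample rate 592≥124).
D6: not dominated (best sample rate).
D7: dominated by D2 (accuracy 96.0≥85.7, power draw 70≤103, sample rate 694≥119).
D8: dominated by D2 (accuracy 96.0≥88.8, power draw 70≤179, sample rate 694≥275).
D9: not dominated (best power draw).
D10: dominated by D2 (accuracy 96.0≥86.2, power draw 70≤94, sample rate 694≥138).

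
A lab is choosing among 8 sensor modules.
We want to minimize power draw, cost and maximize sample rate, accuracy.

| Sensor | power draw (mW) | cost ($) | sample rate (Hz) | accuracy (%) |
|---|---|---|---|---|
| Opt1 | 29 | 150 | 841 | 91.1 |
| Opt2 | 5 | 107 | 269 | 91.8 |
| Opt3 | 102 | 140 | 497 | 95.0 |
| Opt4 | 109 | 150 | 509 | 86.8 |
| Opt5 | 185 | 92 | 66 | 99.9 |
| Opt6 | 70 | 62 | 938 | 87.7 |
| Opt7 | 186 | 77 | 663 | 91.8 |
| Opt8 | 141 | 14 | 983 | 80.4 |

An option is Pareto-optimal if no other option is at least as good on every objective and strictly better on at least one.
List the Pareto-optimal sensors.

Opt1: not dominated.
Opt2: not dominated (best power draw).
Opt3: not dominated.
Opt4: dominated by Opt1 (power draw 29≤109, cost 150≤150, sample rate 841≥509, accuracy 91.1≥86.8).
Opt5: not dominated (best accuracy).
Opt6: not dominated.
Opt7: not dominated.
Opt8: not dominated (best cost).

Opt1, Opt2, Opt3, Opt5, Opt6, Opt7, Opt8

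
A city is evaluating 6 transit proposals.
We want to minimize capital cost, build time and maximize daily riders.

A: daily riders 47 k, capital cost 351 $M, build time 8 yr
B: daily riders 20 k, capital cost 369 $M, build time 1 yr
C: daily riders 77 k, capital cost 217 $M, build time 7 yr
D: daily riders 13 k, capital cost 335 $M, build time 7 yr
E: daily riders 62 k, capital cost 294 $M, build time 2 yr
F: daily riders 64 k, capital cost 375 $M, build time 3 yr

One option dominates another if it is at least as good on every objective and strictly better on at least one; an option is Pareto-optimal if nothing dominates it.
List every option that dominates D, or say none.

C: daily riders 77≥13, capital cost 217≤335, build time 7≤7 — dominates D.
E: daily riders 62≥13, capital cost 294≤335, build time 2≤7 — dominates D.
Others (A, B, F) are each worse than D on at least one objective.

C, E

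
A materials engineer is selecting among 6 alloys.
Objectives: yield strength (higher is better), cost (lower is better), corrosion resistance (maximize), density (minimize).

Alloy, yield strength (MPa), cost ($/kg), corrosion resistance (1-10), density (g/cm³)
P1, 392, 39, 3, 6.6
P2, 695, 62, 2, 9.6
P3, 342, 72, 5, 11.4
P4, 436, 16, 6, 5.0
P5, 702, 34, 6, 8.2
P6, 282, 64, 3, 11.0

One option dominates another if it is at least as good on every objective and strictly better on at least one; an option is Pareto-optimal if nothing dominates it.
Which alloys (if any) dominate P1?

P4

P4: yield strength 436≥392, cost 16≤39, corrosion resistance 6≥3, density 5.0≤6.6 — dominates P1.
Others (P2, P3, P5, P6) are each worse than P1 on at least one objective.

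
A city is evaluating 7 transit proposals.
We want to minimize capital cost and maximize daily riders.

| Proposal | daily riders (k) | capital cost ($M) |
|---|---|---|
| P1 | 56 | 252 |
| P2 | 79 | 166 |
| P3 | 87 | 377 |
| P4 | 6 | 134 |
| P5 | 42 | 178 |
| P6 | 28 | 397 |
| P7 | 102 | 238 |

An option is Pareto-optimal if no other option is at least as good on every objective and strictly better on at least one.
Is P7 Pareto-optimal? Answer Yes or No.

Yes

P1: worse on daily riders (56 vs 102).
P2: worse on daily riders (79 vs 102).
P3: worse on daily riders (87 vs 102).
P4: worse on daily riders (6 vs 102).
P5: worse on daily riders (42 vs 102).
P6: worse on daily riders (28 vs 102).
No option is at least as good as P7 on every objective and strictly better on one.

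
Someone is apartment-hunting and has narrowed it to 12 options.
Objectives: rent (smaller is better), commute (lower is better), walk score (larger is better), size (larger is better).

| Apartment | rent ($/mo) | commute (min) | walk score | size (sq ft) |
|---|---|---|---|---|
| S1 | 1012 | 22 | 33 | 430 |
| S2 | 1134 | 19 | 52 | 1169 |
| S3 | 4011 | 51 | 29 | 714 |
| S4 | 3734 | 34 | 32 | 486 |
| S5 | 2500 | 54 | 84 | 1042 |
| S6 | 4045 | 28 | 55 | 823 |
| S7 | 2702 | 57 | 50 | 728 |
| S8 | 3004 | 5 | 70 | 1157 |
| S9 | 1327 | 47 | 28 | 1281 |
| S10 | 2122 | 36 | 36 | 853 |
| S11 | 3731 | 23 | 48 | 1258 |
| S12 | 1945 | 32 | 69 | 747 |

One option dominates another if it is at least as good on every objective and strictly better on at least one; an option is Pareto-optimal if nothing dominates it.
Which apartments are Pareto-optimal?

S1, S2, S5, S8, S9, S11, S12

S1: not dominated (best rent).
S2: not dominated.
S3: dominated by S2 (rent 1134≤4011, commute 19≤51, walk score 52≥29, size 1169≥714).
S4: dominated by S2 (rent 1134≤3734, commute 19≤34, walk score 52≥32, size 1169≥486).
S5: not dominated (best walk score).
S6: dominated by S8 (rent 3004≤4045, commute 5≤28, walk score 70≥55, size 1157≥823).
S7: dominated by S2 (rent 1134≤2702, commute 19≤57, walk score 52≥50, size 1169≥728).
S8: not dominated (best commute).
S9: not dominated (best size).
S10: dominated by S2 (rent 1134≤2122, commute 19≤36, walk score 52≥36, size 1169≥853).
S11: not dominated.
S12: not dominated.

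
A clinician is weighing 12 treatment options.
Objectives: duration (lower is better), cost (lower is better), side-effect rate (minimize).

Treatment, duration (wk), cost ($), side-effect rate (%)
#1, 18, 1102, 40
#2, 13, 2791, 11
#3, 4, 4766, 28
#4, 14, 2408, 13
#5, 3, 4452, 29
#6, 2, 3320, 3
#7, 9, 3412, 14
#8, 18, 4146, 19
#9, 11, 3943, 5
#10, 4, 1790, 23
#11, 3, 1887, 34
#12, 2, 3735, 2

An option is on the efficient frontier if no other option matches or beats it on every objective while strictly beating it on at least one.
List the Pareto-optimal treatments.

#1: not dominated (best cost).
#2: not dominated.
#3: dominated by #6 (duration 2≤4, cost 3320≤4766, side-effect rate 3≤28).
#4: not dominated.
#5: dominated by #6 (duration 2≤3, cost 3320≤4452, side-effect rate 3≤29).
#6: not dominated.
#7: dominated by #6 (duration 2≤9, cost 3320≤3412, side-effect rate 3≤14).
#8: dominated by #2 (duration 13≤18, cost 2791≤4146, side-effect rate 11≤19).
#9: dominated by #6 (duration 2≤11, cost 3320≤3943, side-effect rate 3≤5).
#10: not dominated.
#11: not dominated.
#12: not dominated (best side-effect rate).

#1, #2, #4, #6, #10, #11, #12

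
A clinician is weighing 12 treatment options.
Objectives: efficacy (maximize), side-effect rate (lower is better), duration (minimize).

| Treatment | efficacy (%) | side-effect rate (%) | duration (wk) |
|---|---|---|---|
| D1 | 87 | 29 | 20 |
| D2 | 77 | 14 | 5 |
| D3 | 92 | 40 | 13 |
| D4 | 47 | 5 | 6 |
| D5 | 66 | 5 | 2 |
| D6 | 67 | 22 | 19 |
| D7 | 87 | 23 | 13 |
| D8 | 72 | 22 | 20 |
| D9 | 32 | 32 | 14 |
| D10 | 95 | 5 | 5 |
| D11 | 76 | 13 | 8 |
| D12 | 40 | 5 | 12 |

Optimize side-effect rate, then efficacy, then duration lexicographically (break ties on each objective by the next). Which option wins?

First minimize side-effect rate: best is 5, kept {D4, D5, D10, D12}.
Then maximize efficacy: best is 95, kept {D10}.

D10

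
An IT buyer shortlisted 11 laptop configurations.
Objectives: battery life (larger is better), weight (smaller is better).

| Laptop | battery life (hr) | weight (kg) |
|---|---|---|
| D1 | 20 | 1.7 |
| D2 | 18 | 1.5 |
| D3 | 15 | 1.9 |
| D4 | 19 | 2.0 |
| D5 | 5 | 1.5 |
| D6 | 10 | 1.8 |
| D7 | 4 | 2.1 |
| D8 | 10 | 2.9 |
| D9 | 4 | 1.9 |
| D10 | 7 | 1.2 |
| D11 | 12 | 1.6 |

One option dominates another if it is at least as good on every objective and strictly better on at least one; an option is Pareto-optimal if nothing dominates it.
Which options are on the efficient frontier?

D1, D2, D10

D1: not dominated (best battery life).
D2: not dominated.
D3: dominated by D1 (battery life 20≥15, weight 1.7≤1.9).
D4: dominated by D1 (battery life 20≥19, weight 1.7≤2.0).
D5: dominated by D2 (battery life 18≥5, weight 1.5≤1.5).
D6: dominated by D1 (battery life 20≥10, weight 1.7≤1.8).
D7: dominated by D1 (battery life 20≥4, weight 1.7≤2.1).
D8: dominated by D1 (battery life 20≥10, weight 1.7≤2.9).
D9: dominated by D1 (battery life 20≥4, weight 1.7≤1.9).
D10: not dominated (best weight).
D11: dominated by D2 (battery life 18≥12, weight 1.5≤1.6).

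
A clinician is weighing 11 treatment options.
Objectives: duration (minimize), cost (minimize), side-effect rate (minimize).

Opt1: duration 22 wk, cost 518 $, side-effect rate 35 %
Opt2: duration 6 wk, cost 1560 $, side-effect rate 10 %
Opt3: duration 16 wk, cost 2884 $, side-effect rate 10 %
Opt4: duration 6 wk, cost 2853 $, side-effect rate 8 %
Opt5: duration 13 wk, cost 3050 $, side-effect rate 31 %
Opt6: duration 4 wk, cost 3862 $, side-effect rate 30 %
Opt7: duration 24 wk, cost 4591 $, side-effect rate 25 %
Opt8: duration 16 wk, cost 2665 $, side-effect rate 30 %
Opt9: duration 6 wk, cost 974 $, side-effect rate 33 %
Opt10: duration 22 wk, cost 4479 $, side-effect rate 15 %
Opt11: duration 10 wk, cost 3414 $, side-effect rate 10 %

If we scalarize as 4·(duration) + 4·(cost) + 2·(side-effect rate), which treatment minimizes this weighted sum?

Opt1: 4·22 + 4·518 + 2·35 = 2230
Opt2: 4·6 + 4·1560 + 2·10 = 6284
Opt3: 4·16 + 4·2884 + 2·10 = 11620
Opt4: 4·6 + 4·2853 + 2·8 = 11452
Opt5: 4·13 + 4·3050 + 2·31 = 12314
Opt6: 4·4 + 4·3862 + 2·30 = 15524
Opt7: 4·24 + 4·4591 + 2·25 = 18510
Opt8: 4·16 + 4·2665 + 2·30 = 10784
Opt9: 4·6 + 4·974 + 2·33 = 3986
Opt10: 4·22 + 4·4479 + 2·15 = 18034
Opt11: 4·10 + 4·3414 + 2·10 = 13716
Lowest: Opt1 at 2230.

Opt1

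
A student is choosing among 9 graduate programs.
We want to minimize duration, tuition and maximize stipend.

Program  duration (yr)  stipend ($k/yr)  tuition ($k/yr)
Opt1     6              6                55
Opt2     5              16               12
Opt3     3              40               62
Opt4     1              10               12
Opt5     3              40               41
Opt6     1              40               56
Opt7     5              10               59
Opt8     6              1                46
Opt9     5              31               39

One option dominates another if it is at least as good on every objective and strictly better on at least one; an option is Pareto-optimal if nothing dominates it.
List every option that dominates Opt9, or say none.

Opt1: worse on duration (6 vs 5).
Opt2: worse on stipend (16 vs 31).
Opt3: worse on tuition (62 vs 39).
Opt4: worse on stipend (10 vs 31).
Opt5: worse on tuition (41 vs 39).
Opt6: worse on tuition (56 vs 39).
Opt7: worse on stipend (10 vs 31).
Opt8: worse on duration (6 vs 5).
No option dominates Opt9.

none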